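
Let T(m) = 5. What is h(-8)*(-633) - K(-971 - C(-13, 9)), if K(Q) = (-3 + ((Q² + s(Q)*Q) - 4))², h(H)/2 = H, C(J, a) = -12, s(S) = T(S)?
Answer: -837003574513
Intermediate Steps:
s(S) = 5
h(H) = 2*H
K(Q) = (-7 + Q² + 5*Q)² (K(Q) = (-3 + ((Q² + 5*Q) - 4))² = (-3 + (-4 + Q² + 5*Q))² = (-7 + Q² + 5*Q)²)
h(-8)*(-633) - K(-971 - C(-13, 9)) = (2*(-8))*(-633) - (-7 + (-971 - 1*(-12))² + 5*(-971 - 1*(-12)))² = -16*(-633) - (-7 + (-971 + 12)² + 5*(-971 + 12))² = 10128 - (-7 + (-959)² + 5*(-959))² = 10128 - (-7 + 919681 - 4795)² = 10128 - 1*914879² = 10128 - 1*837003584641 = 10128 - 837003584641 = -837003574513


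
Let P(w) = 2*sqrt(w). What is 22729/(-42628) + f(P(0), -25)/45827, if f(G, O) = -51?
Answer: -1043775911/1953513356 ≈ -0.53431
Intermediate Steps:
22729/(-42628) + f(P(0), -25)/45827 = 22729/(-42628) - 51/45827 = 22729*(-1/42628) - 51*1/45827 = -22729/42628 - 51/45827 = -1043775911/1953513356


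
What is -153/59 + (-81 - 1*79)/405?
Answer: -14281/4779 ≈ -2.9883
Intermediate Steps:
-153/59 + (-81 - 1*79)/405 = -153*1/59 + (-81 - 79)*(1/405) = -153/59 - 160*1/405 = -153/59 - 32/81 = -14281/4779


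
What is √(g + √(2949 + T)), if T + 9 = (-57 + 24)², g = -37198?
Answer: √(-37198 + √4029) ≈ 192.7*I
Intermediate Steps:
T = 1080 (T = -9 + (-57 + 24)² = -9 + (-33)² = -9 + 1089 = 1080)
√(g + √(2949 + T)) = √(-37198 + √(2949 + 1080)) = √(-37198 + √4029)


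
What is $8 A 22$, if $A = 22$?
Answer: $3872$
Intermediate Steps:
$8 A 22 = 8 \cdot 22 \cdot 22 = 176 \cdot 22 = 3872$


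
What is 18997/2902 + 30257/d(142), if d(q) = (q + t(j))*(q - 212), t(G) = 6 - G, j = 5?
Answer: 25588539/7262255 ≈ 3.5235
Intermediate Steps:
d(q) = (1 + q)*(-212 + q) (d(q) = (q + (6 - 1*5))*(q - 212) = (q + (6 - 5))*(-212 + q) = (q + 1)*(-212 + q) = (1 + q)*(-212 + q))
18997/2902 + 30257/d(142) = 18997/2902 + 30257/(-212 + 142² - 211*142) = 18997*(1/2902) + 30257/(-212 + 20164 - 29962) = 18997/2902 + 30257/(-10010) = 18997/2902 + 30257*(-1/10010) = 18997/2902 - 30257/10010 = 25588539/7262255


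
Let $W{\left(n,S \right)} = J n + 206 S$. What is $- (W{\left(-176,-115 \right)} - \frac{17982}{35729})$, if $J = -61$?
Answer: $\frac{462851448}{35729} \approx 12955.0$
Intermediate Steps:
$W{\left(n,S \right)} = - 61 n + 206 S$
$- (W{\left(-176,-115 \right)} - \frac{17982}{35729}) = - (\left(\left(-61\right) \left(-176\right) + 206 \left(-115\right)\right) - \frac{17982}{35729}) = - (\left(10736 - 23690\right) - \frac{17982}{35729}) = - (-12954 - \frac{17982}{35729}) = \left(-1\right) \left(- \frac{462851448}{35729}\right) = \frac{462851448}{35729}$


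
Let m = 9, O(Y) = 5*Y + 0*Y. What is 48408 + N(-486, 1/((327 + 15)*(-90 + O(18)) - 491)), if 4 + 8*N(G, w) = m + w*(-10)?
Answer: 190149089/3928 ≈ 48409.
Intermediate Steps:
O(Y) = 5*Y (O(Y) = 5*Y + 0 = 5*Y)
N(G, w) = 5/8 - 5*w/4 (N(G, w) = -½ + (9 + w*(-10))/8 = -½ + (9 - 10*w)/8 = -½ + (9/8 - 5*w/4) = 5/8 - 5*w/4)
48408 + N(-486, 1/((327 + 15)*(-90 + O(18)) - 491)) = 48408 + (5/8 - 5/(4*((327 + 15)*(-90 + 5*18) - 491))) = 48408 + (5/8 - 5/(4*(342*(-90 + 90) - 491))) = 48408 + (5/8 - 5/(4*(342*0 - 491))) = 48408 + (5/8 - 5/(4*(0 - 491))) = 48408 + (5/8 - 5/4/(-491)) = 48408 + (5/8 - 5/4*(-1/491)) = 48408 + (5/8 + 5/1964) = 48408 + 2465/3928 = 190149089/3928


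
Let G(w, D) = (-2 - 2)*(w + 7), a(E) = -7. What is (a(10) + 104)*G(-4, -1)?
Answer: -1164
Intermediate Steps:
G(w, D) = -28 - 4*w (G(w, D) = -4*(7 + w) = -28 - 4*w)
(a(10) + 104)*G(-4, -1) = (-7 + 104)*(-28 - 4*(-4)) = 97*(-28 + 16) = 97*(-12) = -1164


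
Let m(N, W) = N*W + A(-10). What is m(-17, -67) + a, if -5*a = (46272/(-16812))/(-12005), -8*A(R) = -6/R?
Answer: 766223379937/672760200 ≈ 1138.9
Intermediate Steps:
A(R) = 3/(4*R) (A(R) = -(-3)/(4*R) = 3/(4*R))
m(N, W) = -3/40 + N*W (m(N, W) = N*W + (¾)/(-10) = N*W + (¾)*(-⅒) = N*W - 3/40 = -3/40 + N*W)
a = -3856/84095025 (a = -46272/(-16812)/(5*(-12005)) = -46272*(-1/16812)*(-1)/(5*12005) = -(-3856)*(-1)/(7005*12005) = -⅕*3856/16819005 = -3856/84095025 ≈ -4.5853e-5)
m(-17, -67) + a = (-3/40 - 17*(-67)) - 3856/84095025 = (-3/40 + 1139) - 3856/84095025 = 45557/40 - 3856/84095025 = 766223379937/672760200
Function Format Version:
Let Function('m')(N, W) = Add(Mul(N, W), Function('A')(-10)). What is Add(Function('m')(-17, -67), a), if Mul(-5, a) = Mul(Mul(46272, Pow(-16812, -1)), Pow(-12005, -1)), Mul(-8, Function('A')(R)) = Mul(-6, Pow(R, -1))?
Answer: Rational(766223379937, 672760200) ≈ 1138.9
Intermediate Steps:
Function('A')(R) = Mul(Rational(3, 4), Pow(R, -1)) (Function('A')(R) = Mul(Rational(-1, 8), Mul(-6, Pow(R, -1))) = Mul(Rational(3, 4), Pow(R, -1)))
Function('m')(N, W) = Add(Rational(-3, 40), Mul(N, W)) (Function('m')(N, W) = Add(Mul(N, W), Mul(Rational(3, 4), Pow(-10, -1))) = Add(Mul(N, W), Mul(Rational(3, 4), Rational(-1, 10))) = Add(Mul(N, W), Rational(-3, 40)) = Add(Rational(-3, 40), Mul(N, W)))
a = Rational(-3856, 84095025) (a = Mul(Rational(-1, 5), Mul(Mul(46272, Pow(-16812, -1)), Pow(-12005, -1))) = Mul(Rational(-1, 5), Mul(Mul(46272, Rational(-1, 16812)), Rational(-1, 12005))) = Mul(Rational(-1, 5), Mul(Rational(-3856, 1401), Rational(-1, 12005))) = Mul(Rational(-1, 5), Rational(3856, 16819005)) = Rational(-3856, 84095025) ≈ -4.5853e-5)
Add(Function('m')(-17, -67), a) = Add(Add(Rational(-3, 40), Mul(-17, -67)), Rational(-3856, 84095025)) = Add(Add(Rational(-3, 40), 1139), Rational(-3856, 84095025)) = Add(Rational(45557, 40), Rational(-3856, 84095025)) = Rational(766223379937, 672760200)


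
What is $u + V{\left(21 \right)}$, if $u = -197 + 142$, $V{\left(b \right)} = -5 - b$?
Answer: $-81$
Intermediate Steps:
$u = -55$
$u + V{\left(21 \right)} = -55 - 26 = -81$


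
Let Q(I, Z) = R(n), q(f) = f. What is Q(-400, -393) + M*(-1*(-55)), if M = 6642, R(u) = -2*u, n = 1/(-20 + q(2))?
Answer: 3287791/9 ≈ 3.6531e+5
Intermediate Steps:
n = -1/18 (n = 1/(-20 + 2) = 1/(-18) = -1/18 ≈ -0.055556)
Q(I, Z) = ⅑ (Q(I, Z) = -2*(-1/18) = ⅑)
Q(-400, -393) + M*(-1*(-55)) = ⅑ + 6642*(-1*(-55)) = ⅑ + 6642*55 = ⅑ + 365310 = 3287791/9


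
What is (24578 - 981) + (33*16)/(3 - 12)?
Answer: 70615/3 ≈ 23538.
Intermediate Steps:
(24578 - 981) + (33*16)/(3 - 12) = 23597 + 528/(-9) = 23597 + 528*(-⅑) = 23597 - 176/3 = 70615/3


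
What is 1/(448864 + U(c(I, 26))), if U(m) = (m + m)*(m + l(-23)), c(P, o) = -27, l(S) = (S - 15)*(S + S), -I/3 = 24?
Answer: 1/355930 ≈ 2.8095e-6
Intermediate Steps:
I = -72 (I = -3*24 = -72)
l(S) = 2*S*(-15 + S) (l(S) = (-15 + S)*(2*S) = 2*S*(-15 + S))
U(m) = 2*m*(1748 + m) (U(m) = (m + m)*(m + 2*(-23)*(-15 - 23)) = (2*m)*(m + 2*(-23)*(-38)) = (2*m)*(m + 1748) = (2*m)*(1748 + m) = 2*m*(1748 + m))
1/(448864 + U(c(I, 26))) = 1/(448864 + 2*(-27)*(1748 - 27)) = 1/(448864 + 2*(-27)*1721) = 1/(448864 - 92934) = 1/355930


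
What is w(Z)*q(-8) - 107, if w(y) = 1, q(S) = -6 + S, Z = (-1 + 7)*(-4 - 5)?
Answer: -121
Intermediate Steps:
Z = -54 (Z = 6*(-9) = -54)
w(Z)*q(-8) - 107 = 1*(-6 - 8) - 107 = 1*(-14) - 107 = -14 - 107 = -121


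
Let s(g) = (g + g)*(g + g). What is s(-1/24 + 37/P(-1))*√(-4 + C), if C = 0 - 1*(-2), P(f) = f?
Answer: 790321*I*√2/144 ≈ 7761.7*I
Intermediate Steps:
C = 2 (C = 0 + 2 = 2)
s(g) = 4*g² (s(g) = (2*g)*(2*g) = 4*g²)
s(-1/24 + 37/P(-1))*√(-4 + C) = (4*(-1/24 + 37/(-1))²)*√(-4 + 2) = (4*(-1*1/24 + 37*(-1))²)*√(-2) = (4*(-1/24 - 37)²)*(I*√2) = (4*(-889/24)²)*(I*√2) = (4*(790321/576))*(I*√2) = 790321*(I*√2)/144 = 790321*I*√2/144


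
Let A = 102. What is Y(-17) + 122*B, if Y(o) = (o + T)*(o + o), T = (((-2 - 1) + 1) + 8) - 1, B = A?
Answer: 12852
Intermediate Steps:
B = 102
T = 5 (T = ((-3 + 1) + 8) - 1 = (-2 + 8) - 1 = 6 - 1 = 5)
Y(o) = 2*o*(5 + o) (Y(o) = (o + 5)*(o + o) = (5 + o)*(2*o) = 2*o*(5 + o))
Y(-17) + 122*B = 2*(-17)*(5 - 17) + 122*102 = 2*(-17)*(-12) + 12444 = 408 + 12444 = 12852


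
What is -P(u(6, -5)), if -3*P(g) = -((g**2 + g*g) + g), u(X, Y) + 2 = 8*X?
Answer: -1426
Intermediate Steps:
u(X, Y) = -2 + 8*X
P(g) = g/3 + 2*g**2/3 (P(g) = -(-1)*((g**2 + g*g) + g)/3 = -(-1)*((g**2 + g**2) + g)/3 = -(-1)*(2*g**2 + g)/3 = -(-1)*(g + 2*g**2)/3 = -(-g - 2*g**2)/3 = g/3 + 2*g**2/3)
-P(u(6, -5)) = -(-2 + 8*6)*(1 + 2*(-2 + 8*6))/3 = -(-2 + 48)*(1 + 2*(-2 + 48))/3 = -46*(1 + 2*46)/3 = -46*(1 + 92)/3 = -46*93/3 = -1*1426 = -1426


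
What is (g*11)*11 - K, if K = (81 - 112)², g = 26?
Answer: 2185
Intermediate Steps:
K = 961 (K = (-31)² = 961)
(g*11)*11 - K = (26*11)*11 - 1*961 = 286*11 - 961 = 3146 - 961 = 2185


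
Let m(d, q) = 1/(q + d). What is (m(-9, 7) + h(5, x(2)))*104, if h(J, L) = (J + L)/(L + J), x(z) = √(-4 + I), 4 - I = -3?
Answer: 52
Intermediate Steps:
I = 7 (I = 4 - 1*(-3) = 4 + 3 = 7)
x(z) = √3 (x(z) = √(-4 + 7) = √3)
m(d, q) = 1/(d + q)
h(J, L) = 1 (h(J, L) = (J + L)/(J + L) = 1)
(m(-9, 7) + h(5, x(2)))*104 = (1/(-9 + 7) + 1)*104 = (1/(-2) + 1)*104 = (-½ + 1)*104 = (½)*104 = 52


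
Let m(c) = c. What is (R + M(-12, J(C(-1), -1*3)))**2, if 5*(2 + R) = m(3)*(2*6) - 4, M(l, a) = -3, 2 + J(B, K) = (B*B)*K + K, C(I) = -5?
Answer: 49/25 ≈ 1.9600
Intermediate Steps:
J(B, K) = -2 + K + K*B**2 (J(B, K) = -2 + ((B*B)*K + K) = -2 + (B**2*K + K) = -2 + (K*B**2 + K) = -2 + (K + K*B**2) = -2 + K + K*B**2)
R = 22/5 (R = -2 + (3*(2*6) - 4)/5 = -2 + (3*12 - 4)/5 = -2 + (36 - 4)/5 = -2 + (1/5)*32 = -2 + 32/5 = 22/5 ≈ 4.4000)
(R + M(-12, J(C(-1), -1*3)))**2 = (22/5 - 3)**2 = (7/5)**2 = 49/25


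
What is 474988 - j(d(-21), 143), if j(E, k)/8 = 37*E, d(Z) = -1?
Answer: 475284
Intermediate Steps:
j(E, k) = 296*E (j(E, k) = 8*(37*E) = 296*E)
474988 - j(d(-21), 143) = 474988 - 296*(-1) = 474988 - 1*(-296) = 474988 + 296 = 475284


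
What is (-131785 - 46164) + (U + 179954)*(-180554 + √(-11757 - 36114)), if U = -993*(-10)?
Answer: -34284493685 + 1708956*I*√591 ≈ -3.4285e+10 + 4.1546e+7*I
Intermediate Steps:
U = 9930
(-131785 - 46164) + (U + 179954)*(-180554 + √(-11757 - 36114)) = (-131785 - 46164) + (9930 + 179954)*(-180554 + √(-11757 - 36114)) = -177949 + 189884*(-180554 + √(-47871)) = -177949 + 189884*(-180554 + 9*I*√591) = -177949 + (-34284315736 + 1708956*I*√591) = -34284493685 + 1708956*I*√591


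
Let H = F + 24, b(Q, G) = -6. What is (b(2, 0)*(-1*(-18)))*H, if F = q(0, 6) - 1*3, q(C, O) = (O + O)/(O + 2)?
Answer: -2430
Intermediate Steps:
q(C, O) = 2*O/(2 + O) (q(C, O) = (2*O)/(2 + O) = 2*O/(2 + O))
F = -3/2 (F = 2*6/(2 + 6) - 1*3 = 2*6/8 - 3 = 2*6*(1/8) - 3 = 3/2 - 3 = -3/2 ≈ -1.5000)
H = 45/2 (H = -3/2 + 24 = 45/2 ≈ 22.500)
(b(2, 0)*(-1*(-18)))*H = -(-6)*(-18)*(45/2) = -6*18*(45/2) = -108*45/2 = -2430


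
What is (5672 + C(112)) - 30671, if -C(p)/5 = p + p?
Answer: -26119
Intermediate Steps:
C(p) = -10*p (C(p) = -5*(p + p) = -10*p)
(5672 + C(112)) - 30671 = (5672 - 10*112) - 30671 = (5672 - 1120) - 30671 = 4552 - 30671 = -26119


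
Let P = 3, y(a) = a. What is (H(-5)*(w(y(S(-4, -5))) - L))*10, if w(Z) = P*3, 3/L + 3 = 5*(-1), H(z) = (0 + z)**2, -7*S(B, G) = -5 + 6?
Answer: 9375/4 ≈ 2343.8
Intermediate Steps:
S(B, G) = -1/7 (S(B, G) = -(-5 + 6)/7 = -1/7*1 = -1/7)
H(z) = z**2
L = -3/8 (L = 3/(-3 + 5*(-1)) = 3/(-3 - 5) = 3/(-8) = 3*(-1/8) = -3/8 ≈ -0.37500)
w(Z) = 9 (w(Z) = 3*3 = 9)
(H(-5)*(w(y(S(-4, -5))) - L))*10 = ((-5)**2*(9 - 1*(-3/8)))*10 = (25*(9 + 3/8))*10 = (25*(75/8))*10 = (1875/8)*10 = 9375/4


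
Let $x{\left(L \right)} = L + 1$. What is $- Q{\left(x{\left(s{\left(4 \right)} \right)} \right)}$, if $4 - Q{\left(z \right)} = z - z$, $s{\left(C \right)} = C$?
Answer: $-4$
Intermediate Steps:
$x{\left(L \right)} = 1 + L$
$Q{\left(z \right)} = 4$ ($Q{\left(z \right)} = 4 - \left(z - z\right) = 4 - 0 = 4 + 0 = 4$)
$- Q{\left(x{\left(s{\left(4 \right)} \right)} \right)} = \left(-1\right) 4 = -4$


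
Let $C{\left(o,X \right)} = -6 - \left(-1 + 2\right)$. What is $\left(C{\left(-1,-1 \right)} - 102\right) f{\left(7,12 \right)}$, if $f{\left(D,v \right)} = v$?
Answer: $-1308$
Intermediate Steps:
$C{\left(o,X \right)} = -7$ ($C{\left(o,X \right)} = -6 - 1 = -7$)
$\left(C{\left(-1,-1 \right)} - 102\right) f{\left(7,12 \right)} = \left(-7 - 102\right) 12 = \left(-109\right) 12 = -1308$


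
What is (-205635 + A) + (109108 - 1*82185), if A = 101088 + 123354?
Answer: 45730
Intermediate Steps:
A = 224442
(-205635 + A) + (109108 - 1*82185) = (-205635 + 224442) + (109108 - 1*82185) = 18807 + (109108 - 82185) = 18807 + 26923 = 45730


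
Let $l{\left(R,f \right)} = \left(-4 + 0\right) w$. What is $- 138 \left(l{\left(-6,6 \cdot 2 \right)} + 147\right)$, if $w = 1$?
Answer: $-19734$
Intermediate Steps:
$l{\left(R,f \right)} = -4$ ($l{\left(R,f \right)} = \left(-4 + 0\right) 1 = \left(-4\right) 1 = -4$)
$- 138 \left(l{\left(-6,6 \cdot 2 \right)} + 147\right) = - 138 \left(-4 + 147\right) = \left(-138\right) 143 = -19734$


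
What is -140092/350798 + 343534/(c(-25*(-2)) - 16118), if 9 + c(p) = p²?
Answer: -61210036908/2390162173 ≈ -25.609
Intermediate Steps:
c(p) = -9 + p²
-140092/350798 + 343534/(c(-25*(-2)) - 16118) = -140092/350798 + 343534/((-9 + (-25*(-2))²) - 16118) = -140092*1/350798 + 343534/((-9 + 50²) - 16118) = -70046/175399 + 343534/((-9 + 2500) - 16118) = -70046/175399 + 343534/(2491 - 16118) = -70046/175399 + 343534/(-13627) = -70046/175399 + 343534*(-1/13627) = -70046/175399 - 343534/13627 = -61210036908/2390162173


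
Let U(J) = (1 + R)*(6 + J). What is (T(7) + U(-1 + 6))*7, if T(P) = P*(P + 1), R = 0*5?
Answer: 469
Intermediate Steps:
R = 0
T(P) = P*(1 + P)
U(J) = 6 + J (U(J) = (1 + 0)*(6 + J) = 1*(6 + J) = 6 + J)
(T(7) + U(-1 + 6))*7 = (7*(1 + 7) + (6 + (-1 + 6)))*7 = (7*8 + (6 + 5))*7 = (56 + 11)*7 = 67*7 = 469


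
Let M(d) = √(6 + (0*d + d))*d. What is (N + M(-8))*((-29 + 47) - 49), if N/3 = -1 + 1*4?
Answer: -279 + 248*I*√2 ≈ -279.0 + 350.73*I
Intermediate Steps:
N = 9 (N = 3*(-1 + 1*4) = 3*(-1 + 4) = 3*3 = 9)
M(d) = d*√(6 + d) (M(d) = √(6 + (0 + d))*d = √(6 + d)*d = d*√(6 + d))
(N + M(-8))*((-29 + 47) - 49) = (9 - 8*√(6 - 8))*((-29 + 47) - 49) = (9 - 8*I*√2)*(18 - 49) = (9 - 8*I*√2)*(-31) = -279 + 248*I*√2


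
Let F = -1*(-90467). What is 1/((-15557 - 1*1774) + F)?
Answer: 1/73136 ≈ 1.3673e-5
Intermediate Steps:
F = 90467
1/((-15557 - 1*1774) + F) = 1/((-15557 - 1*1774) + 90467) = 1/((-15557 - 1774) + 90467) = 1/(-17331 + 90467) = 1/73136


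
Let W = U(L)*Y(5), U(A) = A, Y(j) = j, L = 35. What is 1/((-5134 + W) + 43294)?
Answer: 1/38335 ≈ 2.6086e-5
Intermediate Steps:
W = 175 (W = 35*5 = 175)
1/((-5134 + W) + 43294) = 1/((-5134 + 175) + 43294) = 1/(-4959 + 43294) = 1/38335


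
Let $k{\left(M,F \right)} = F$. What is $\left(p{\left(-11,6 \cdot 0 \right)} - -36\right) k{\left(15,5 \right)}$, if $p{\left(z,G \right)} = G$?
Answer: $180$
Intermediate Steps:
$\left(p{\left(-11,6 \cdot 0 \right)} - -36\right) k{\left(15,5 \right)} = \left(6 \cdot 0 - -36\right) 5 = \left(0 + 36\right) 5 = 36 \cdot 5 = 180$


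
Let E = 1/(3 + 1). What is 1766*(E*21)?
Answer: 18543/2 ≈ 9271.5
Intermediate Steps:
E = ¼ (E = 1/4 = ¼ ≈ 0.25000)
1766*(E*21) = 1766*((¼)*21) = 1766*(21/4) = 18543/2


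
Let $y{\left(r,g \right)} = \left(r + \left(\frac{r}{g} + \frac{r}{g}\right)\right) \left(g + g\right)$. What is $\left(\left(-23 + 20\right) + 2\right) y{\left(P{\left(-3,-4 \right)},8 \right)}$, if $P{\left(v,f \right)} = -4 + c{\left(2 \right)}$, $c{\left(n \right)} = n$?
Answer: $40$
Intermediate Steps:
$P{\left(v,f \right)} = -2$ ($P{\left(v,f \right)} = -4 + 2 = -2$)
$y{\left(r,g \right)} = 2 g \left(r + \frac{2 r}{g}\right)$ ($y{\left(r,g \right)} = \left(r + \frac{2 r}{g}\right) 2 g = 2 g \left(r + \frac{2 r}{g}\right)$)
$\left(\left(-23 + 20\right) + 2\right) y{\left(P{\left(-3,-4 \right)},8 \right)} = \left(\left(-23 + 20\right) + 2\right) 2 \left(-2\right) \left(2 + 8\right) = \left(-3 + 2\right) 2 \left(-2\right) 10 = \left(-1\right) \left(-40\right) = 40$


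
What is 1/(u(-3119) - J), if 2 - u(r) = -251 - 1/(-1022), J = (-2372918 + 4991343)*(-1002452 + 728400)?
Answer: 1022/733371469736765 ≈ 1.3936e-12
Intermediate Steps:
J = -717584608100 (J = 2618425*(-274052) = -717584608100)
u(r) = 258565/1022 (u(r) = 2 - (-251 - 1/(-1022)) = 2 - (-251 - 1*(-1/1022)) = 2 - (-251 + 1/1022) = 2 - 1*(-256521/1022) = 2 + 256521/1022 = 258565/1022)
1/(u(-3119) - J) = 1/(258565/1022 - 1*(-717584608100)) = 1/(258565/1022 + 717584608100) = 1/(733371469736765/1022) = 1022/733371469736765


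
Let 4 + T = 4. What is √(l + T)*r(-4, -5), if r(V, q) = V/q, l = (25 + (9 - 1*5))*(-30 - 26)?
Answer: 8*I*√406/5 ≈ 32.239*I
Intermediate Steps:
l = -1624 (l = (25 + (9 - 5))*(-56) = (25 + 4)*(-56) = 29*(-56) = -1624)
T = 0 (T = -4 + 4 = 0)
√(l + T)*r(-4, -5) = √(-1624 + 0)*(-4/(-5)) = √(-1624)*(-4*(-⅕)) = (2*I*√406)*(⅘) = 8*I*√406/5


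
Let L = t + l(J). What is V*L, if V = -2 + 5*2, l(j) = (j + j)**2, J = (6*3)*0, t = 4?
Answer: 32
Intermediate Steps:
J = 0 (J = 18*0 = 0)
l(j) = 4*j**2 (l(j) = (2*j)**2 = 4*j**2)
V = 8 (V = -2 + 10 = 8)
L = 4 (L = 4 + 4*0**2 = 4 + 4*0 = 4 + 0 = 4)
V*L = 8*4 = 32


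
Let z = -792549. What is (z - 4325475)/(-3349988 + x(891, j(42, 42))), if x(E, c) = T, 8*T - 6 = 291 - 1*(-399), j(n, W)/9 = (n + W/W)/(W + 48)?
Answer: 5118024/3349901 ≈ 1.5278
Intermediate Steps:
j(n, W) = 9*(1 + n)/(48 + W) (j(n, W) = 9*((n + W/W)/(W + 48)) = 9*((n + 1)/(48 + W)) = 9*((1 + n)/(48 + W)) = 9*(1 + n)/(48 + W))
T = 87 (T = 3/4 + (291 - 1*(-399))/8 = 3/4 + (291 + 399)/8 = 3/4 + (1/8)*690 = 3/4 + 345/4 = 87)
x(E, c) = 87
(z - 4325475)/(-3349988 + x(891, j(42, 42))) = (-792549 - 4325475)/(-3349988 + 87) = -5118024/(-3349901) = -5118024*(-1/3349901) = 5118024/3349901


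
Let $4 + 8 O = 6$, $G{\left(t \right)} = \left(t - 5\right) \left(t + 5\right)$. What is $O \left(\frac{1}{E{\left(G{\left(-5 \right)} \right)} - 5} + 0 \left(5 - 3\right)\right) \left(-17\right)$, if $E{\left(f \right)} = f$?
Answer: $\frac{17}{20} \approx 0.85$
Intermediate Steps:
$G{\left(t \right)} = \left(-5 + t\right) \left(5 + t\right)$
$O = \frac{1}{4}$ ($O = - \frac{1}{2} + \frac{1}{8} \cdot 6 = - \frac{1}{2} + \frac{3}{4} = \frac{1}{4} \approx 0.25$)
$O \left(\frac{1}{E{\left(G{\left(-5 \right)} \right)} - 5} + 0 \left(5 - 3\right)\right) \left(-17\right) = \frac{\frac{1}{\left(-25 + \left(-5\right)^{2}\right) - 5} + 0 \left(5 - 3\right)}{4} \left(-17\right) = \frac{\frac{1}{\left(-25 + 25\right) - 5} + 0 \cdot 2}{4} \left(-17\right) = \frac{\frac{1}{0 - 5} + 0}{4} \left(-17\right) = \frac{\frac{1}{-5} + 0}{4} \left(-17\right) = \frac{- \frac{1}{5} + 0}{4} \left(-17\right) = \frac{1}{4} \left(- \frac{1}{5}\right) \left(-17\right) = \left(- \frac{1}{20}\right) \left(-17\right) = \frac{17}{20}$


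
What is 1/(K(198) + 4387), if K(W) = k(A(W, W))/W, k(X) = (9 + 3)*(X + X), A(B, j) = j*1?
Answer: 1/4411 ≈ 0.00022671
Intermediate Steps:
A(B, j) = j
k(X) = 24*X (k(X) = 12*(2*X) = 24*X)
K(W) = 24 (K(W) = (24*W)/W = 24)
1/(K(198) + 4387) = 1/(24 + 4387) = 1/4411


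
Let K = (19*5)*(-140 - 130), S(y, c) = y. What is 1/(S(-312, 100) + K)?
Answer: -1/25962 ≈ -3.8518e-5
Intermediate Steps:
K = -25650 (K = 95*(-270) = -25650)
1/(S(-312, 100) + K) = 1/(-312 - 25650) = 1/(-25962) = -1/25962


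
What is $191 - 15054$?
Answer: $-14863$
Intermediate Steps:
$191 - 15054 = -14863$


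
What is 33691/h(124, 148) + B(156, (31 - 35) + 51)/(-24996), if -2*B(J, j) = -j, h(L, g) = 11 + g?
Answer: 561424333/2649576 ≈ 211.89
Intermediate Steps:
B(J, j) = j/2 (B(J, j) = -(-1)*j/2 = j/2)
33691/h(124, 148) + B(156, (31 - 35) + 51)/(-24996) = 33691/(11 + 148) + (((31 - 35) + 51)/2)/(-24996) = 33691/159 + ((-4 + 51)/2)*(-1/24996) = 33691*(1/159) + ((1/2)*47)*(-1/24996) = 33691/159 + (47/2)*(-1/24996) = 33691/159 - 47/49992 = 561424333/2649576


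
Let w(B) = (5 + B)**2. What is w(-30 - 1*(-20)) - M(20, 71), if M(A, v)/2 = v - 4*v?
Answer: 451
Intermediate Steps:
M(A, v) = -6*v (M(A, v) = 2*(v - 4*v) = 2*(-3*v) = -6*v)
w(-30 - 1*(-20)) - M(20, 71) = (5 + (-30 - 1*(-20)))**2 - (-6)*71 = (5 + (-30 + 20))**2 - 1*(-426) = (5 - 10)**2 + 426 = (-5)**2 + 426 = 25 + 426 = 451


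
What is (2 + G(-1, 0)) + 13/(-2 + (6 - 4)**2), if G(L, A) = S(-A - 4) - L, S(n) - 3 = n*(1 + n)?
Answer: 49/2 ≈ 24.500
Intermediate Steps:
S(n) = 3 + n*(1 + n)
G(L, A) = -1 + (-4 - A)**2 - A - L (G(L, A) = (3 + (-A - 4) + (-A - 4)**2) - L = (3 + (-4 - A) + (-4 - A)**2) - L = (-1 + (-4 - A)**2 - A) - L = -1 + (-4 - A)**2 - A - L)
(2 + G(-1, 0)) + 13/(-2 + (6 - 4)**2) = (2 + (-1 + (4 + 0)**2 - 1*0 - 1*(-1))) + 13/(-2 + (6 - 4)**2) = (2 + (-1 + 4**2 + 0 + 1)) + 13/(-2 + 2**2) = (2 + (-1 + 16 + 0 + 1)) + 13/(-2 + 4) = (2 + 16) + 13/2 = 18 + 13*(1/2) = 18 + 13/2 = 49/2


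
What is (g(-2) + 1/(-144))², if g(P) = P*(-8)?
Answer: 5303809/20736 ≈ 255.78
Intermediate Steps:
g(P) = -8*P
(g(-2) + 1/(-144))² = (-8*(-2) + 1/(-144))² = (16 - 1/144)² = (2303/144)² = 5303809/20736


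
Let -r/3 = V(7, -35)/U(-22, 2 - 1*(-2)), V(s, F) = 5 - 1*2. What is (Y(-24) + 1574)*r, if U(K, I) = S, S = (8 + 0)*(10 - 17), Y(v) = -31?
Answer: 13887/56 ≈ 247.98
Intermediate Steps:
V(s, F) = 3 (V(s, F) = 5 - 2 = 3)
S = -56 (S = 8*(-7) = -56)
U(K, I) = -56
r = 9/56 (r = -9/(-56) = -9*(-1)/56 = -3*(-3/56) = 9/56 ≈ 0.16071)
(Y(-24) + 1574)*r = (-31 + 1574)*(9/56) = 1543*(9/56) = 13887/56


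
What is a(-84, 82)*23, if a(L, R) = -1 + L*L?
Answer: 162265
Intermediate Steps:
a(L, R) = -1 + L**2
a(-84, 82)*23 = (-1 + (-84)**2)*23 = (-1 + 7056)*23 = 7055*23 = 162265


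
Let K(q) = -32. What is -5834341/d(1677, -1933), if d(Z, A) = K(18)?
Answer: 5834341/32 ≈ 1.8232e+5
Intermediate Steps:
d(Z, A) = -32
-5834341/d(1677, -1933) = -5834341/(-32) = -5834341*(-1/32) = 5834341/32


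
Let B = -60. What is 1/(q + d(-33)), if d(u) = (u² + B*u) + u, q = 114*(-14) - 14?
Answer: 1/1426 ≈ 0.00070126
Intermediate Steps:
q = -1610 (q = -1596 - 14 = -1610)
d(u) = u² - 59*u (d(u) = (u² - 60*u) + u = u² - 59*u)
1/(q + d(-33)) = 1/(-1610 - 33*(-59 - 33)) = 1/(-1610 - 33*(-92)) = 1/(-1610 + 3036) = 1/1426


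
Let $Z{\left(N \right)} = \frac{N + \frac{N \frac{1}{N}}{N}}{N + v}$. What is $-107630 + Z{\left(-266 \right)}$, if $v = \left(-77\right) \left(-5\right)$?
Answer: $- \frac{3406990777}{31654} \approx -1.0763 \cdot 10^{5}$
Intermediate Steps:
$v = 385$
$Z{\left(N \right)} = \frac{N + \frac{1}{N}}{385 + N}$ ($Z{\left(N \right)} = \frac{N + \frac{N \frac{1}{N}}{N}}{N + 385} = \frac{N + 1 \frac{1}{N}}{385 + N} = \frac{N + \frac{1}{N}}{385 + N}$)
$-107630 + Z{\left(-266 \right)} = -107630 + \frac{1 + \left(-266\right)^{2}}{\left(-266\right) \left(385 - 266\right)} = -107630 - \frac{1 + 70756}{266 \cdot 119} = -107630 - \frac{1}{31654} \cdot 70757 = -107630 - \frac{70757}{31654} = - \frac{3406990777}{31654}$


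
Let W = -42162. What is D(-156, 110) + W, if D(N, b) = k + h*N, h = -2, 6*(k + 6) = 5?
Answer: -251131/6 ≈ -41855.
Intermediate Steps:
k = -31/6 (k = -6 + (1/6)*5 = -6 + 5/6 = -31/6 ≈ -5.1667)
D(N, b) = -31/6 - 2*N
D(-156, 110) + W = (-31/6 - 2*(-156)) - 42162 = (-31/6 + 312) - 42162 = 1841/6 - 42162 = -251131/6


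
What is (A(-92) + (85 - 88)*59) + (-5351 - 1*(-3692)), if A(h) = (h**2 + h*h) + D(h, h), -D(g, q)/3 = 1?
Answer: 15089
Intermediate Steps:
D(g, q) = -3 (D(g, q) = -3*1 = -3)
A(h) = -3 + 2*h**2 (A(h) = (h**2 + h*h) - 3 = (h**2 + h**2) - 3 = 2*h**2 - 3 = -3 + 2*h**2)
(A(-92) + (85 - 88)*59) + (-5351 - 1*(-3692)) = ((-3 + 2*(-92)**2) + (85 - 88)*59) + (-5351 - 1*(-3692)) = ((-3 + 2*8464) - 3*59) + (-5351 + 3692) = ((-3 + 16928) - 177) - 1659 = (16925 - 177) - 1659 = 16748 - 1659 = 15089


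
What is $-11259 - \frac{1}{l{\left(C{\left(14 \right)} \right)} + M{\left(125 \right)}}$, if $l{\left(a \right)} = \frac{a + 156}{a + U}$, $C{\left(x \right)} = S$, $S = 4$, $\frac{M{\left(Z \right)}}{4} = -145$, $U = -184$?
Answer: $- \frac{58862043}{5228} \approx -11259.0$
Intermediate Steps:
$M{\left(Z \right)} = -580$ ($M{\left(Z \right)} = 4 \left(-145\right) = -580$)
$C{\left(x \right)} = 4$
$l{\left(a \right)} = \frac{156 + a}{-184 + a}$ ($l{\left(a \right)} = \frac{a + 156}{a - 184} = \frac{156 + a}{-184 + a}$)
$-11259 - \frac{1}{l{\left(C{\left(14 \right)} \right)} + M{\left(125 \right)}} = -11259 - \frac{1}{\frac{156 + 4}{-184 + 4} - 580} = -11259 - \frac{1}{\frac{1}{-180} \cdot 160 - 580} = -11259 - \frac{1}{\left(- \frac{1}{180}\right) 160 - 580} = -11259 - \frac{1}{- \frac{8}{9} - 580} = -11259 - \frac{1}{- \frac{5228}{9}} = -11259 - - \frac{9}{5228} = -11259 + \frac{9}{5228} = - \frac{58862043}{5228}$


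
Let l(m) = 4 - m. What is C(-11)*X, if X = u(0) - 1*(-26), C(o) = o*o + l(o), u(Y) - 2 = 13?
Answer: 5576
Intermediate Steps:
u(Y) = 15 (u(Y) = 2 + 13 = 15)
C(o) = 4 + o² - o (C(o) = o*o + (4 - o) = o² + (4 - o) = 4 + o² - o)
X = 41 (X = 15 - 1*(-26) = 15 + 26 = 41)
C(-11)*X = (4 + (-11)² - 1*(-11))*41 = (4 + 121 + 11)*41 = 136*41 = 5576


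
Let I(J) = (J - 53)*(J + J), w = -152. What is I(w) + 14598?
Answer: 76918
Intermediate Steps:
I(J) = 2*J*(-53 + J) (I(J) = (-53 + J)*(2*J) = 2*J*(-53 + J))
I(w) + 14598 = 2*(-152)*(-53 - 152) + 14598 = 2*(-152)*(-205) + 14598 = 62320 + 14598 = 76918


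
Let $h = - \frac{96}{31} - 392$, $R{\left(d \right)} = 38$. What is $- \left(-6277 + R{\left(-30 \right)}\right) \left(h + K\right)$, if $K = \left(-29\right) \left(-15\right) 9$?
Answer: $\frac{680780963}{31} \approx 2.1961 \cdot 10^{7}$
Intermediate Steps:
$K = 3915$ ($K = 435 \cdot 9 = 3915$)
$h = - \frac{12248}{31}$ ($h = \left(-96\right) \frac{1}{31} - 392 = - \frac{96}{31} - 392 = - \frac{12248}{31} \approx -395.1$)
$- \left(-6277 + R{\left(-30 \right)}\right) \left(h + K\right) = - \left(-6277 + 38\right) \left(- \frac{12248}{31} + 3915\right) = - \frac{\left(-6239\right) 109117}{31} = \left(-1\right) \left(- \frac{680780963}{31}\right) = \frac{680780963}{31}$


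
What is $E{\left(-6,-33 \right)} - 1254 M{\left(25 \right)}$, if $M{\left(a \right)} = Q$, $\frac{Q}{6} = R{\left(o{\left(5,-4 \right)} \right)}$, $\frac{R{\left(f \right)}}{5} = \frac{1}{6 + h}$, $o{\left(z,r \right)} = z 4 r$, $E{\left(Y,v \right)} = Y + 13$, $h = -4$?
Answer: $-18803$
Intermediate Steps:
$E{\left(Y,v \right)} = 13 + Y$
$o{\left(z,r \right)} = 4 r z$
$R{\left(f \right)} = \frac{5}{2}$ ($R{\left(f \right)} = \frac{5}{6 - 4} = \frac{5}{2}$)
$Q = 15$ ($Q = 6 \cdot \frac{5}{2} = 15$)
$M{\left(a \right)} = 15$
$E{\left(-6,-33 \right)} - 1254 M{\left(25 \right)} = \left(13 - 6\right) - 18810 = 7 - 18810 = -18803$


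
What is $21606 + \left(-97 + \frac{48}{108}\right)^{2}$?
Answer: $\frac{2505247}{81} \approx 30929.0$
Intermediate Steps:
$21606 + \left(-97 + \frac{48}{108}\right)^{2} = 21606 + \left(-97 + 48 \cdot \frac{1}{108}\right)^{2} = 21606 + \left(-97 + \frac{4}{9}\right)^{2} = 21606 + \left(- \frac{869}{9}\right)^{2} = 21606 + \frac{755161}{81} = \frac{2505247}{81}$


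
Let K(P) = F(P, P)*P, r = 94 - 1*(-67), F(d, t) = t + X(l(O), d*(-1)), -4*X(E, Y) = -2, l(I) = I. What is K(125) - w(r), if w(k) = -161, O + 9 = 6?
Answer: 31697/2 ≈ 15849.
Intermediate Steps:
O = -3 (O = -9 + 6 = -3)
X(E, Y) = ½ (X(E, Y) = -¼*(-2) = ½)
F(d, t) = ½ + t (F(d, t) = t + ½ = ½ + t)
r = 161 (r = 94 + 67 = 161)
K(P) = P*(½ + P) (K(P) = (½ + P)*P = P*(½ + P))
K(125) - w(r) = 125*(½ + 125) - 1*(-161) = 125*(251/2) + 161 = 31375/2 + 161 = 31697/2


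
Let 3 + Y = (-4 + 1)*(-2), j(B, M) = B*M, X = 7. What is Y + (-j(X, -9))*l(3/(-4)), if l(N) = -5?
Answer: -312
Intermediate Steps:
Y = 3 (Y = -3 + (-4 + 1)*(-2) = -3 - 3*(-2) = -3 + 6 = 3)
Y + (-j(X, -9))*l(3/(-4)) = 3 - 7*(-9)*(-5) = 3 - 1*(-63)*(-5) = 3 + 63*(-5) = 3 - 315 = -312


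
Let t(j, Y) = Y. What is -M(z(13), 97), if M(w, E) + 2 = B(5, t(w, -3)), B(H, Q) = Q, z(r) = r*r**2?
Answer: 5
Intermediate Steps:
z(r) = r**3
M(w, E) = -5 (M(w, E) = -2 - 3 = -5)
-M(z(13), 97) = -1*(-5) = 5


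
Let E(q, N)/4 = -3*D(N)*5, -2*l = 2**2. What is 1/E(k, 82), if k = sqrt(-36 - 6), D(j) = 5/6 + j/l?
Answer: 1/2410 ≈ 0.00041494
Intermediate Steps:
l = -2 (l = -1/2*2**2 = -1/2*4 = -2)
D(j) = 5/6 - j/2 (D(j) = 5/6 + j/(-2) = 5*(1/6) + j*(-1/2) = 5/6 - j/2)
k = I*sqrt(42) (k = sqrt(-42) = I*sqrt(42) ≈ 6.4807*I)
E(q, N) = -50 + 30*N (E(q, N) = 4*(-3*(5/6 - N/2)*5) = 4*((-5/2 + 3*N/2)*5) = 4*(-25/2 + 15*N/2) = -50 + 30*N)
1/E(k, 82) = 1/(-50 + 30*82) = 1/(-50 + 2460) = 1/2410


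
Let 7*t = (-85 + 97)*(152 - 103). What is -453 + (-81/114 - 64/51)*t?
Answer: -199645/323 ≈ -618.10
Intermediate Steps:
t = 84 (t = ((-85 + 97)*(152 - 103))/7 = (12*49)/7 = (⅐)*588 = 84)
-453 + (-81/114 - 64/51)*t = -453 + (-81/114 - 64/51)*84 = -453 + (-81*1/114 - 64*1/51)*84 = -453 + (-27/38 - 64/51)*84 = -453 - 3809/1938*84 = -453 - 53326/323 = -199645/323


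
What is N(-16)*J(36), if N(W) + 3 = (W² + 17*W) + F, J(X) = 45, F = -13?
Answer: -1440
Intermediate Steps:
N(W) = -16 + W² + 17*W (N(W) = -3 + ((W² + 17*W) - 13) = -3 + (-13 + W² + 17*W) = -16 + W² + 17*W)
N(-16)*J(36) = (-16 + (-16)² + 17*(-16))*45 = (-16 + 256 - 272)*45 = -32*45 = -1440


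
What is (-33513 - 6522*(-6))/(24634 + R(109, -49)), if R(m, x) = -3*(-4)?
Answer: 5619/24646 ≈ 0.22799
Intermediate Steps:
R(m, x) = 12
(-33513 - 6522*(-6))/(24634 + R(109, -49)) = (-33513 - 6522*(-6))/(24634 + 12) = (-33513 + 39132)/24646 = 5619*(1/24646) = 5619/24646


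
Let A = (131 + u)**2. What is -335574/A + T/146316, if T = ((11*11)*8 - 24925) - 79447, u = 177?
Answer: -2454548435/578338376 ≈ -4.2441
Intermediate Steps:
A = 94864 (A = (131 + 177)**2 = 308**2 = 94864)
T = -103404 (T = (121*8 - 24925) - 79447 = (968 - 24925) - 79447 = -23957 - 79447 = -103404)
-335574/A + T/146316 = -335574/94864 - 103404/146316 = -335574*1/94864 - 103404*1/146316 = -167787/47432 - 8617/12193 = -2454548435/578338376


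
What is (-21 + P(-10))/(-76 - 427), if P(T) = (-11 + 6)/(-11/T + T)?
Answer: 1819/44767 ≈ 0.040633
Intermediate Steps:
P(T) = -5/(T - 11/T)
(-21 + P(-10))/(-76 - 427) = (-21 - 5*(-10)/(-11 + (-10)²))/(-76 - 427) = (-21 - 5*(-10)/(-11 + 100))/(-503) = (-21 - 5*(-10)/89)*(-1/503) = (-21 - 5*(-10)*1/89)*(-1/503) = (-21 + 50/89)*(-1/503) = -1819/89*(-1/503) = 1819/44767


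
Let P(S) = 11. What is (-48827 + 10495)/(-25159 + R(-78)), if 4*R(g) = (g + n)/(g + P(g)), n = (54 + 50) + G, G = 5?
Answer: 10272976/6742643 ≈ 1.5236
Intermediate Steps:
n = 109 (n = (54 + 50) + 5 = 104 + 5 = 109)
R(g) = (109 + g)/(4*(11 + g)) (R(g) = ((g + 109)/(g + 11))/4 = ((109 + g)/(11 + g))/4 = (109 + g)/(4*(11 + g)))
(-48827 + 10495)/(-25159 + R(-78)) = (-48827 + 10495)/(-25159 + (109 - 78)/(4*(11 - 78))) = -38332/(-25159 + (¼)*31/(-67)) = -38332/(-25159 + (¼)*(-1/67)*31) = -38332/(-25159 - 31/268) = -38332/(-6742643/268) = -38332*(-268/6742643) = 10272976/6742643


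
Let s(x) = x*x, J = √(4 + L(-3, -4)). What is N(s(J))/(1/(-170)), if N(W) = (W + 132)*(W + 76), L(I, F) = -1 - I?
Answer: -1923720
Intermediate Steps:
J = √6 (J = √(4 + (-1 - 1*(-3))) = √(4 + (-1 + 3)) = √(4 + 2) = √6 ≈ 2.4495)
s(x) = x²
N(W) = (76 + W)*(132 + W) (N(W) = (132 + W)*(76 + W) = (76 + W)*(132 + W))
N(s(J))/(1/(-170)) = (10032 + ((√6)²)² + 208*(√6)²)/(1/(-170)) = (10032 + 6² + 208*6)/(-1/170) = (10032 + 36 + 1248)*(-170) = 11316*(-170) = -1923720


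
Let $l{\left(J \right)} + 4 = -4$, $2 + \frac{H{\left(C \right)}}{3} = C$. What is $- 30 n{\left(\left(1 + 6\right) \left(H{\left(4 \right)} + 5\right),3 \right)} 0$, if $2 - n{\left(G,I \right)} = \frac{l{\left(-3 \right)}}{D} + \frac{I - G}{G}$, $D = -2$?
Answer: $0$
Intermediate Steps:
$H{\left(C \right)} = -6 + 3 C$
$l{\left(J \right)} = -8$ ($l{\left(J \right)} = -4 - 4 = -8$)
$n{\left(G,I \right)} = -2 - \frac{I - G}{G}$ ($n{\left(G,I \right)} = 2 - \left(- \frac{8}{-2} + \frac{I - G}{G}\right) = 2 - \left(\left(-8\right) \left(- \frac{1}{2}\right) + \frac{I - G}{G}\right) = 2 - \left(4 + \frac{I - G}{G}\right) = -2 - \frac{I - G}{G}$)
$- 30 n{\left(\left(1 + 6\right) \left(H{\left(4 \right)} + 5\right),3 \right)} 0 = - 30 \frac{- \left(1 + 6\right) \left(\left(-6 + 3 \cdot 4\right) + 5\right) - 3}{\left(1 + 6\right) \left(\left(-6 + 3 \cdot 4\right) + 5\right)} 0 = - 30 \frac{- 7 \left(\left(-6 + 12\right) + 5\right) - 3}{7 \left(\left(-6 + 12\right) + 5\right)} 0 = - 30 \frac{- 7 \left(6 + 5\right) - 3}{7 \left(6 + 5\right)} 0 = - 30 \frac{- 7 \cdot 11 - 3}{7 \cdot 11} \cdot 0 = - 30 \frac{\left(-1\right) 77 - 3}{77} \cdot 0 = - 30 \frac{-77 - 3}{77} \cdot 0 = - 30 \cdot \frac{1}{77} \left(-80\right) 0 = \left(-30\right) \left(- \frac{80}{77}\right) 0 = \frac{2400}{77} \cdot 0 = 0$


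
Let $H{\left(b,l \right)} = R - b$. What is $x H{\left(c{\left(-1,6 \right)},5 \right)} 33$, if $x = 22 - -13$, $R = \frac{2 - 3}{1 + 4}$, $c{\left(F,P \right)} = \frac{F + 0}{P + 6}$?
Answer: $- \frac{539}{4} \approx -134.75$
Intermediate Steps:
$c{\left(F,P \right)} = \frac{F}{6 + P}$
$R = - \frac{1}{5} \approx -0.2$
$H{\left(b,l \right)} = - \frac{1}{5} - b$
$x = 35$ ($x = 22 + 13 = 35$)
$x H{\left(c{\left(-1,6 \right)},5 \right)} 33 = 35 \left(- \frac{1}{5} - - \frac{1}{6 + 6}\right) 33 = 35 \left(- \frac{1}{5} - - \frac{1}{12}\right) 33 = 35 \left(- \frac{1}{5} + \frac{1}{12}\right) 33 = 35 \left(- \frac{7}{60}\right) 33 = \left(- \frac{49}{12}\right) 33 = - \frac{539}{4}$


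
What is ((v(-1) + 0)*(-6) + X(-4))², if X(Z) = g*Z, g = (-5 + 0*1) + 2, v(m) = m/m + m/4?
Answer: 225/4 ≈ 56.250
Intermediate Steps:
v(m) = 1 + m/4 (v(m) = 1 + m*(¼) = 1 + m/4)
g = -3 (g = (-5 + 0) + 2 = -5 + 2 = -3)
X(Z) = -3*Z
((v(-1) + 0)*(-6) + X(-4))² = (((1 + (¼)*(-1)) + 0)*(-6) - 3*(-4))² = (((1 - ¼) + 0)*(-6) + 12)² = ((¾ + 0)*(-6) + 12)² = ((¾)*(-6) + 12)² = (-9/2 + 12)² = (15/2)² = 225/4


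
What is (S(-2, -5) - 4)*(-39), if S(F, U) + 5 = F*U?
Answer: -39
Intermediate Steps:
S(F, U) = -5 + F*U
(S(-2, -5) - 4)*(-39) = ((-5 - 2*(-5)) - 4)*(-39) = ((-5 + 10) - 4)*(-39) = (5 - 4)*(-39) = 1*(-39) = -39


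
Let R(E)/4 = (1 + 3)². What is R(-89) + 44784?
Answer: 44848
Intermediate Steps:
R(E) = 64 (R(E) = 4*(1 + 3)² = 4*4² = 4*16 = 64)
R(-89) + 44784 = 64 + 44784 = 44848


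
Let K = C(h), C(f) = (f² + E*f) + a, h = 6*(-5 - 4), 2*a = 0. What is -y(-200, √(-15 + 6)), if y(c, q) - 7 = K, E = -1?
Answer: -2977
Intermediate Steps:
a = 0 (a = (½)*0 = 0)
h = -54 (h = 6*(-9) = -54)
C(f) = f² - f (C(f) = (f² - f) + 0 = f² - f)
K = 2970 (K = -54*(-1 - 54) = -54*(-55) = 2970)
y(c, q) = 2977 (y(c, q) = 7 + 2970 = 2977)
-y(-200, √(-15 + 6)) = -1*2977 = -2977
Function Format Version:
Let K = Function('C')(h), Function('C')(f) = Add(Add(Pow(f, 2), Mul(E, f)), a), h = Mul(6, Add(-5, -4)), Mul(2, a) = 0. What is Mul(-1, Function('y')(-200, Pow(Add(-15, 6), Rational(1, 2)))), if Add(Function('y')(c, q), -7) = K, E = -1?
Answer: -2977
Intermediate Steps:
a = 0 (a = Mul(Rational(1, 2), 0) = 0)
h = -54 (h = Mul(6, -9) = -54)
Function('C')(f) = Add(Pow(f, 2), Mul(-1, f)) (Function('C')(f) = Add(Add(Pow(f, 2), Mul(-1, f)), 0) = Add(Pow(f, 2), Mul(-1, f)))
K = 2970 (K = Mul(-54, Add(-1, -54)) = Mul(-54, -55) = 2970)
Function('y')(c, q) = 2977 (Function('y')(c, q) = Add(7, 2970) = 2977)
Mul(-1, Function('y')(-200, Pow(Add(-15, 6), Rational(1, 2)))) = Mul(-1, 2977) = -2977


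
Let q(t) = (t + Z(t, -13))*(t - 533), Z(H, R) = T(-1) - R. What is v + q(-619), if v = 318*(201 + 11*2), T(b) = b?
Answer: 770178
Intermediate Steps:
Z(H, R) = -1 - R
q(t) = (-533 + t)*(12 + t) (q(t) = (t + (-1 - 1*(-13)))*(t - 533) = (t + (-1 + 13))*(-533 + t) = (t + 12)*(-533 + t) = (12 + t)*(-533 + t) = (-533 + t)*(12 + t))
v = 70914 (v = 318*(201 + 22) = 318*223 = 70914)
v + q(-619) = 70914 + (-6396 + (-619)² - 521*(-619)) = 70914 + (-6396 + 383161 + 322499) = 70914 + 699264 = 770178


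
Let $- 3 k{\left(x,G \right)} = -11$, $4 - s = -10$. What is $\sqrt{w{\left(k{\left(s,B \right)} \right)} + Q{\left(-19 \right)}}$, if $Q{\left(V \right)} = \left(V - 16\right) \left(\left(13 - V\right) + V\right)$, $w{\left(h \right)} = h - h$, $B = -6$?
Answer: $i \sqrt{455} \approx 21.331 i$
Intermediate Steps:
$s = 14$ ($s = 4 - -10 = 4 + 10 = 14$)
$k{\left(x,G \right)} = \frac{11}{3}$ ($k{\left(x,G \right)} = \left(- \frac{1}{3}\right) \left(-11\right) = \frac{11}{3}$)
$w{\left(h \right)} = 0$
$Q{\left(V \right)} = -208 + 13 V$ ($Q{\left(V \right)} = \left(-16 + V\right) 13 = -208 + 13 V$)
$\sqrt{w{\left(k{\left(s,B \right)} \right)} + Q{\left(-19 \right)}} = \sqrt{0 + \left(-208 + 13 \left(-19\right)\right)} = \sqrt{0 - 455} = \sqrt{-455} = i \sqrt{455}$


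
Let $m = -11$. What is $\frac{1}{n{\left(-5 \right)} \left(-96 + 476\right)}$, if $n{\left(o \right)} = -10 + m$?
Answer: $- \frac{1}{7980} \approx -0.00012531$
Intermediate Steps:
$n{\left(o \right)} = -21$ ($n{\left(o \right)} = -10 - 11 = -21$)
$\frac{1}{n{\left(-5 \right)} \left(-96 + 476\right)} = \frac{1}{\left(-21\right) \left(-96 + 476\right)} = \frac{1}{\left(-21\right) 380} = \frac{1}{-7980} = - \frac{1}{7980}$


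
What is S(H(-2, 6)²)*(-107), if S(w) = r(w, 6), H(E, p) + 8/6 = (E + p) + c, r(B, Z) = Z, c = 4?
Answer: -642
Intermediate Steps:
H(E, p) = 8/3 + E + p (H(E, p) = -4/3 + ((E + p) + 4) = -4/3 + (4 + E + p) = 8/3 + E + p)
S(w) = 6
S(H(-2, 6)²)*(-107) = 6*(-107) = -642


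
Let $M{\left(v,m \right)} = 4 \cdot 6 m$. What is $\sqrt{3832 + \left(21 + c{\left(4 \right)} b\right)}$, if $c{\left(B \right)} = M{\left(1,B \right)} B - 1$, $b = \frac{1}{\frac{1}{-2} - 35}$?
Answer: $\frac{\sqrt{19368587}}{71} \approx 61.986$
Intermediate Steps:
$b = - \frac{2}{71}$ ($b = \frac{1}{- \frac{1}{2} - 35} = \frac{1}{- \frac{71}{2}} = - \frac{2}{71} \approx -0.028169$)
$M{\left(v,m \right)} = 24 m$
$c{\left(B \right)} = -1 + 24 B^{2}$ ($c{\left(B \right)} = 24 B B - 1 = 24 B^{2} - 1 = -1 + 24 B^{2}$)
$\sqrt{3832 + \left(21 + c{\left(4 \right)} b\right)} = \sqrt{3832 + \left(21 + \left(-1 + 24 \cdot 4^{2}\right) \left(- \frac{2}{71}\right)\right)} = \sqrt{3832 + \left(21 + \left(-1 + 24 \cdot 16\right) \left(- \frac{2}{71}\right)\right)} = \sqrt{3832 + \left(21 + \left(-1 + 384\right) \left(- \frac{2}{71}\right)\right)} = \sqrt{3832 + \left(21 + 383 \left(- \frac{2}{71}\right)\right)} = \sqrt{3832 + \left(21 - \frac{766}{71}\right)} = \sqrt{3832 + \frac{725}{71}} = \sqrt{\frac{272797}{71}} = \frac{\sqrt{19368587}}{71}$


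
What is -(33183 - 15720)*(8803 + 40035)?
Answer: -852857994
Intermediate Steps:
-(33183 - 15720)*(8803 + 40035) = -17463*48838 = -1*852857994 = -852857994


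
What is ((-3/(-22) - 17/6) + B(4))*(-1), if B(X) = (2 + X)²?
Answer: -1099/33 ≈ -33.303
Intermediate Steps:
((-3/(-22) - 17/6) + B(4))*(-1) = ((-3/(-22) - 17/6) + (2 + 4)²)*(-1) = ((-3*(-1/22) - 17*⅙) + 6²)*(-1) = ((3/22 - 17/6) + 36)*(-1) = (-89/33 + 36)*(-1) = (1099/33)*(-1) = -1099/33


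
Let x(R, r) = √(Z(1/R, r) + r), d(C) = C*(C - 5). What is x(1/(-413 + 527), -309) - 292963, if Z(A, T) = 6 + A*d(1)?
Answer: -292963 + I*√759 ≈ -2.9296e+5 + 27.55*I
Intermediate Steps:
d(C) = C*(-5 + C)
Z(A, T) = 6 - 4*A (Z(A, T) = 6 + A*(1*(-5 + 1)) = 6 + A*(1*(-4)) = 6 + A*(-4) = 6 - 4*A)
x(R, r) = √(6 + r - 4/R) (x(R, r) = √((6 - 4/R) + r) = √(6 + r - 4/R))
x(1/(-413 + 527), -309) - 292963 = √(6 - 309 - 4/(1/(-413 + 527))) - 292963 = √(6 - 309 - 4/(1/114)) - 292963 = √(6 - 309 - 4/1/114) - 292963 = √(6 - 309 - 4*114) - 292963 = √(6 - 309 - 456) - 292963 = √(-759) - 292963 = I*√759 - 292963 = -292963 + I*√759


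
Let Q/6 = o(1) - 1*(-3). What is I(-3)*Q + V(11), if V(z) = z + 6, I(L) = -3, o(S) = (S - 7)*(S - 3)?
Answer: -253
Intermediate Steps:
o(S) = (-7 + S)*(-3 + S)
V(z) = 6 + z
Q = 90 (Q = 6*((21 + 1**2 - 10*1) - 1*(-3)) = 6*((21 + 1 - 10) + 3) = 6*(12 + 3) = 6*15 = 90)
I(-3)*Q + V(11) = -3*90 + (6 + 11) = -270 + 17 = -253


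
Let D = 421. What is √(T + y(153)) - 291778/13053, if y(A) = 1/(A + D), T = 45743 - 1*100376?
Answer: -291778/13053 + I*√18000261734/574 ≈ -22.353 + 233.74*I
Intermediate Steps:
T = -54633 (T = 45743 - 100376 = -54633)
y(A) = 1/(421 + A) (y(A) = 1/(A + 421) = 1/(421 + A))
√(T + y(153)) - 291778/13053 = √(-54633 + 1/(421 + 153)) - 291778/13053 = √(-54633 + 1/574) - 291778*1/13053 = √(-54633 + 1/574) - 291778/13053 = √(-31359341/574) - 291778/13053 = I*√18000261734/574 - 291778/13053 = -291778/13053 + I*√18000261734/574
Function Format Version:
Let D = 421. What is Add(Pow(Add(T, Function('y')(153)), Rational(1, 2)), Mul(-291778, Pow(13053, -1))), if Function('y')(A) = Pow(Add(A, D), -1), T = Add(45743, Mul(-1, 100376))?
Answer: Add(Rational(-291778, 13053), Mul(Rational(1, 574), I, Pow(18000261734, Rational(1, 2)))) ≈ Add(-22.353, Mul(233.74, I))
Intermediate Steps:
T = -54633 (T = Add(45743, -100376) = -54633)
Function('y')(A) = Pow(Add(421, A), -1) (Function('y')(A) = Pow(Add(A, 421), -1) = Pow(Add(421, A), -1))
Add(Pow(Add(T, Function('y')(153)), Rational(1, 2)), Mul(-291778, Pow(13053, -1))) = Add(Pow(Add(-54633, Pow(Add(421, 153), -1)), Rational(1, 2)), Mul(-291778, Pow(13053, -1))) = Add(Pow(Add(-54633, Pow(574, -1)), Rational(1, 2)), Mul(-291778, Rational(1, 13053))) = Add(Pow(Add(-54633, Rational(1, 574)), Rational(1, 2)), Rational(-291778, 13053)) = Add(Pow(Rational(-31359341, 574), Rational(1, 2)), Rational(-291778, 13053)) = Add(Mul(Rational(1, 574), I, Pow(18000261734, Rational(1, 2))), Rational(-291778, 13053)) = Add(Rational(-291778, 13053), Mul(Rational(1, 574), I, Pow(18000261734, Rational(1, 2))))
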